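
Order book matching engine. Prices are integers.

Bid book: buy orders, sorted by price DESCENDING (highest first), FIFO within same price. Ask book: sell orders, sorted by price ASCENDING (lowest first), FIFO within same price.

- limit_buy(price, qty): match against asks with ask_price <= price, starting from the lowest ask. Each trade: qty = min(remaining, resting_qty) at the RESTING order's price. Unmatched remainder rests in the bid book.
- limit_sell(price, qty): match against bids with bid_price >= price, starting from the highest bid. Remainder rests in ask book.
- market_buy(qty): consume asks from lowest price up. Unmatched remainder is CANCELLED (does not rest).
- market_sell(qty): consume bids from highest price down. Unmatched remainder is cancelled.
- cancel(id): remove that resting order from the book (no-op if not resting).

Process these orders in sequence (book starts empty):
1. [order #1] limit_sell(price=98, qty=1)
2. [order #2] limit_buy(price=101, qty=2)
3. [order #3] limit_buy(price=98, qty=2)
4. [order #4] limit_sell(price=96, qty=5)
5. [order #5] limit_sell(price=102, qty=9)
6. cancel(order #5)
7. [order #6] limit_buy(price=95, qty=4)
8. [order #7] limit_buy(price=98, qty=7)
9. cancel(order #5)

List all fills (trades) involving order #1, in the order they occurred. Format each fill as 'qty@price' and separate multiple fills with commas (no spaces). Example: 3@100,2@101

After op 1 [order #1] limit_sell(price=98, qty=1): fills=none; bids=[-] asks=[#1:1@98]
After op 2 [order #2] limit_buy(price=101, qty=2): fills=#2x#1:1@98; bids=[#2:1@101] asks=[-]
After op 3 [order #3] limit_buy(price=98, qty=2): fills=none; bids=[#2:1@101 #3:2@98] asks=[-]
After op 4 [order #4] limit_sell(price=96, qty=5): fills=#2x#4:1@101 #3x#4:2@98; bids=[-] asks=[#4:2@96]
After op 5 [order #5] limit_sell(price=102, qty=9): fills=none; bids=[-] asks=[#4:2@96 #5:9@102]
After op 6 cancel(order #5): fills=none; bids=[-] asks=[#4:2@96]
After op 7 [order #6] limit_buy(price=95, qty=4): fills=none; bids=[#6:4@95] asks=[#4:2@96]
After op 8 [order #7] limit_buy(price=98, qty=7): fills=#7x#4:2@96; bids=[#7:5@98 #6:4@95] asks=[-]
After op 9 cancel(order #5): fills=none; bids=[#7:5@98 #6:4@95] asks=[-]

Answer: 1@98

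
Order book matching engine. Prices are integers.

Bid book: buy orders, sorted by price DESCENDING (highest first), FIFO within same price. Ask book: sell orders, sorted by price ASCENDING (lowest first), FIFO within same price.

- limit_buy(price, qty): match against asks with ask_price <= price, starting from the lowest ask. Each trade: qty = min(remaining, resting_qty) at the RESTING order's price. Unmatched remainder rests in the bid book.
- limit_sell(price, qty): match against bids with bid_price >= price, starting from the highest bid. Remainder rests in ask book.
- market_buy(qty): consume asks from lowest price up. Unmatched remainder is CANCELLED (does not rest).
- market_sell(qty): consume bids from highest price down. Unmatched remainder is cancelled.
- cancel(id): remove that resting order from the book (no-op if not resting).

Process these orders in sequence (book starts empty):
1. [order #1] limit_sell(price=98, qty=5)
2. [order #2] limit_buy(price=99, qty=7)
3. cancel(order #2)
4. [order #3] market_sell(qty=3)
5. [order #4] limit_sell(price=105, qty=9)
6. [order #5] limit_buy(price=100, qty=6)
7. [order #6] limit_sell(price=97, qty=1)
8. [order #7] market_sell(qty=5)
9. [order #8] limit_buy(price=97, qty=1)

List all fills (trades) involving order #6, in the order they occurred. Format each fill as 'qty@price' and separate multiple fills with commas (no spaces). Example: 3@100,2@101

Answer: 1@100

Derivation:
After op 1 [order #1] limit_sell(price=98, qty=5): fills=none; bids=[-] asks=[#1:5@98]
After op 2 [order #2] limit_buy(price=99, qty=7): fills=#2x#1:5@98; bids=[#2:2@99] asks=[-]
After op 3 cancel(order #2): fills=none; bids=[-] asks=[-]
After op 4 [order #3] market_sell(qty=3): fills=none; bids=[-] asks=[-]
After op 5 [order #4] limit_sell(price=105, qty=9): fills=none; bids=[-] asks=[#4:9@105]
After op 6 [order #5] limit_buy(price=100, qty=6): fills=none; bids=[#5:6@100] asks=[#4:9@105]
After op 7 [order #6] limit_sell(price=97, qty=1): fills=#5x#6:1@100; bids=[#5:5@100] asks=[#4:9@105]
After op 8 [order #7] market_sell(qty=5): fills=#5x#7:5@100; bids=[-] asks=[#4:9@105]
After op 9 [order #8] limit_buy(price=97, qty=1): fills=none; bids=[#8:1@97] asks=[#4:9@105]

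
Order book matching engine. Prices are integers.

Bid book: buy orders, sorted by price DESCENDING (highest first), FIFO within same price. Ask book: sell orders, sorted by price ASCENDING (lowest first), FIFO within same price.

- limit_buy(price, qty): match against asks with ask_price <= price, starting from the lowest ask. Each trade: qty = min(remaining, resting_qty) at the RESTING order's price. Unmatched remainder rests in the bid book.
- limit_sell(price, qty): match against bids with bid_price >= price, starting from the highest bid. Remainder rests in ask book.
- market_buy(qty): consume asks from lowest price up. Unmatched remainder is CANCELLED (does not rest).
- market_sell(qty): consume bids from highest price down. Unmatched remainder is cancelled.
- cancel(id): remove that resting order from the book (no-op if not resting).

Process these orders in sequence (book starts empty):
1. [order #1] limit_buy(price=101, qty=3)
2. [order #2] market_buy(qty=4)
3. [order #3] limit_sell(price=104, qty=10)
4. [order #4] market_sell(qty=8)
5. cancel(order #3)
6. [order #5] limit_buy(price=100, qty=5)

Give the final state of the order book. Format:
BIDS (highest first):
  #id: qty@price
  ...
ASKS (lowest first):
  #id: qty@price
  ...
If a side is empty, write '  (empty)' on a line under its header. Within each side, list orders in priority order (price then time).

After op 1 [order #1] limit_buy(price=101, qty=3): fills=none; bids=[#1:3@101] asks=[-]
After op 2 [order #2] market_buy(qty=4): fills=none; bids=[#1:3@101] asks=[-]
After op 3 [order #3] limit_sell(price=104, qty=10): fills=none; bids=[#1:3@101] asks=[#3:10@104]
After op 4 [order #4] market_sell(qty=8): fills=#1x#4:3@101; bids=[-] asks=[#3:10@104]
After op 5 cancel(order #3): fills=none; bids=[-] asks=[-]
After op 6 [order #5] limit_buy(price=100, qty=5): fills=none; bids=[#5:5@100] asks=[-]

Answer: BIDS (highest first):
  #5: 5@100
ASKS (lowest first):
  (empty)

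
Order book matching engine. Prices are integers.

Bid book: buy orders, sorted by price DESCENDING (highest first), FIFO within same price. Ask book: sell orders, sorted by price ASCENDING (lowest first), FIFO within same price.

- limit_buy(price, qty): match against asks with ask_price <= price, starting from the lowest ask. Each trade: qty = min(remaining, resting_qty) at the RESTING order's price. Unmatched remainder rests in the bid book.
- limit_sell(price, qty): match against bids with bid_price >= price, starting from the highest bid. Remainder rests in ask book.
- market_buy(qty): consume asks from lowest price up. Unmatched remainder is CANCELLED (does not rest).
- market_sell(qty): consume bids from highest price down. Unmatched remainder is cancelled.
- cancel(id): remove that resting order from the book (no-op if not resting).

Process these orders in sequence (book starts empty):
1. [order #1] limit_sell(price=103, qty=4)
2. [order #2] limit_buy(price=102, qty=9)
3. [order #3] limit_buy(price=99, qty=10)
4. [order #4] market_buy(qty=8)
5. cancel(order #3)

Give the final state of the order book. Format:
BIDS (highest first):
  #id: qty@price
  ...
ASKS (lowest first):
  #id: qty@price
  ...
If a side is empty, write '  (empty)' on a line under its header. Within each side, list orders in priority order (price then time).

Answer: BIDS (highest first):
  #2: 9@102
ASKS (lowest first):
  (empty)

Derivation:
After op 1 [order #1] limit_sell(price=103, qty=4): fills=none; bids=[-] asks=[#1:4@103]
After op 2 [order #2] limit_buy(price=102, qty=9): fills=none; bids=[#2:9@102] asks=[#1:4@103]
After op 3 [order #3] limit_buy(price=99, qty=10): fills=none; bids=[#2:9@102 #3:10@99] asks=[#1:4@103]
After op 4 [order #4] market_buy(qty=8): fills=#4x#1:4@103; bids=[#2:9@102 #3:10@99] asks=[-]
After op 5 cancel(order #3): fills=none; bids=[#2:9@102] asks=[-]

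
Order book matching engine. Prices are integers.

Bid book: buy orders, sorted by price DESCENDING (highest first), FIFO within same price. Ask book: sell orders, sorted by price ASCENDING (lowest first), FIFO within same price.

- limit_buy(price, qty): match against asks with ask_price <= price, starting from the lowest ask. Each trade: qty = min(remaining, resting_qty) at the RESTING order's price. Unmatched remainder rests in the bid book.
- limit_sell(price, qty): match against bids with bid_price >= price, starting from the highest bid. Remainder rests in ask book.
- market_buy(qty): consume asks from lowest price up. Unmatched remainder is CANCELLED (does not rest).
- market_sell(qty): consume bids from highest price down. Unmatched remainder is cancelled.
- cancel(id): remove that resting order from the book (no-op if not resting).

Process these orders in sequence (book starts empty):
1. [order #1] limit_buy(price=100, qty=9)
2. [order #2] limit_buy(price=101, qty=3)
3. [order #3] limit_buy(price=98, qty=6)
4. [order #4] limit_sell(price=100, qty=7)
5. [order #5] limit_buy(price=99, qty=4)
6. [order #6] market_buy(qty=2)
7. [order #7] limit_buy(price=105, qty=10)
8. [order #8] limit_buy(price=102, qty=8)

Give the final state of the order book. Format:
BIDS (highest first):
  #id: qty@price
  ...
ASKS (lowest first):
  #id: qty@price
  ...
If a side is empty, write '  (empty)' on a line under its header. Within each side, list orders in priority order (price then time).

After op 1 [order #1] limit_buy(price=100, qty=9): fills=none; bids=[#1:9@100] asks=[-]
After op 2 [order #2] limit_buy(price=101, qty=3): fills=none; bids=[#2:3@101 #1:9@100] asks=[-]
After op 3 [order #3] limit_buy(price=98, qty=6): fills=none; bids=[#2:3@101 #1:9@100 #3:6@98] asks=[-]
After op 4 [order #4] limit_sell(price=100, qty=7): fills=#2x#4:3@101 #1x#4:4@100; bids=[#1:5@100 #3:6@98] asks=[-]
After op 5 [order #5] limit_buy(price=99, qty=4): fills=none; bids=[#1:5@100 #5:4@99 #3:6@98] asks=[-]
After op 6 [order #6] market_buy(qty=2): fills=none; bids=[#1:5@100 #5:4@99 #3:6@98] asks=[-]
After op 7 [order #7] limit_buy(price=105, qty=10): fills=none; bids=[#7:10@105 #1:5@100 #5:4@99 #3:6@98] asks=[-]
After op 8 [order #8] limit_buy(price=102, qty=8): fills=none; bids=[#7:10@105 #8:8@102 #1:5@100 #5:4@99 #3:6@98] asks=[-]

Answer: BIDS (highest first):
  #7: 10@105
  #8: 8@102
  #1: 5@100
  #5: 4@99
  #3: 6@98
ASKS (lowest first):
  (empty)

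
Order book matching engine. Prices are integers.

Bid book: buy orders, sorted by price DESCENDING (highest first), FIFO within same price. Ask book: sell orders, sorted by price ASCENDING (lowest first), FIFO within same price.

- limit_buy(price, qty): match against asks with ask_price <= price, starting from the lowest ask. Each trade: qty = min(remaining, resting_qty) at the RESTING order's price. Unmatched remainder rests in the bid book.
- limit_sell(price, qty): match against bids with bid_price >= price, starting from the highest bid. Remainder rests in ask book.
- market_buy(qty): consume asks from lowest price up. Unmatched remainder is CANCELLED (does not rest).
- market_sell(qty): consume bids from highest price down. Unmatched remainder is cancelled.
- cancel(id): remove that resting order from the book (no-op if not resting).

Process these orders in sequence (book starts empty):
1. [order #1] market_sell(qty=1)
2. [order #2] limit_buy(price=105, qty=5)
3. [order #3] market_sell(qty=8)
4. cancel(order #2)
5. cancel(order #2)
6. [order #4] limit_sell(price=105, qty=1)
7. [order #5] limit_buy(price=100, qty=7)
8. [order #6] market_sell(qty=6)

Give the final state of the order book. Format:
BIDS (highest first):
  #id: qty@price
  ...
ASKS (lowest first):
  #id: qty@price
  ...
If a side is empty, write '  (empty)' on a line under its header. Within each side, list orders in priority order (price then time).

Answer: BIDS (highest first):
  #5: 1@100
ASKS (lowest first):
  #4: 1@105

Derivation:
After op 1 [order #1] market_sell(qty=1): fills=none; bids=[-] asks=[-]
After op 2 [order #2] limit_buy(price=105, qty=5): fills=none; bids=[#2:5@105] asks=[-]
After op 3 [order #3] market_sell(qty=8): fills=#2x#3:5@105; bids=[-] asks=[-]
After op 4 cancel(order #2): fills=none; bids=[-] asks=[-]
After op 5 cancel(order #2): fills=none; bids=[-] asks=[-]
After op 6 [order #4] limit_sell(price=105, qty=1): fills=none; bids=[-] asks=[#4:1@105]
After op 7 [order #5] limit_buy(price=100, qty=7): fills=none; bids=[#5:7@100] asks=[#4:1@105]
After op 8 [order #6] market_sell(qty=6): fills=#5x#6:6@100; bids=[#5:1@100] asks=[#4:1@105]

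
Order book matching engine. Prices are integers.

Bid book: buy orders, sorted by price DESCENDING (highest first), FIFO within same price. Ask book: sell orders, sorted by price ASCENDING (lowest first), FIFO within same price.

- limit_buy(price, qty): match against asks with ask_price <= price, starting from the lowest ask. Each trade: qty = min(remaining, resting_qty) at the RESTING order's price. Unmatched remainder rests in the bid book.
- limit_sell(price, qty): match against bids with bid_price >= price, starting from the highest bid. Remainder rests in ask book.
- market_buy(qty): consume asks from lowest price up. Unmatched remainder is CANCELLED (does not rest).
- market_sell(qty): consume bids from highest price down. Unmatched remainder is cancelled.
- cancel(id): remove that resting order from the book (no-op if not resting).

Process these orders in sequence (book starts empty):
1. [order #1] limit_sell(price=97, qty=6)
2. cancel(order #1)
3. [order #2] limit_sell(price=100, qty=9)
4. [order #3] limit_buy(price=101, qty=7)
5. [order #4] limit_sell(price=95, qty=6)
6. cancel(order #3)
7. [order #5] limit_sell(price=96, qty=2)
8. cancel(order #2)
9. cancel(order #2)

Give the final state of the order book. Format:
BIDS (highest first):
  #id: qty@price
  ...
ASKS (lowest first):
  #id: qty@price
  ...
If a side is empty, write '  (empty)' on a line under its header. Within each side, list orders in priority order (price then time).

Answer: BIDS (highest first):
  (empty)
ASKS (lowest first):
  #4: 6@95
  #5: 2@96

Derivation:
After op 1 [order #1] limit_sell(price=97, qty=6): fills=none; bids=[-] asks=[#1:6@97]
After op 2 cancel(order #1): fills=none; bids=[-] asks=[-]
After op 3 [order #2] limit_sell(price=100, qty=9): fills=none; bids=[-] asks=[#2:9@100]
After op 4 [order #3] limit_buy(price=101, qty=7): fills=#3x#2:7@100; bids=[-] asks=[#2:2@100]
After op 5 [order #4] limit_sell(price=95, qty=6): fills=none; bids=[-] asks=[#4:6@95 #2:2@100]
After op 6 cancel(order #3): fills=none; bids=[-] asks=[#4:6@95 #2:2@100]
After op 7 [order #5] limit_sell(price=96, qty=2): fills=none; bids=[-] asks=[#4:6@95 #5:2@96 #2:2@100]
After op 8 cancel(order #2): fills=none; bids=[-] asks=[#4:6@95 #5:2@96]
After op 9 cancel(order #2): fills=none; bids=[-] asks=[#4:6@95 #5:2@96]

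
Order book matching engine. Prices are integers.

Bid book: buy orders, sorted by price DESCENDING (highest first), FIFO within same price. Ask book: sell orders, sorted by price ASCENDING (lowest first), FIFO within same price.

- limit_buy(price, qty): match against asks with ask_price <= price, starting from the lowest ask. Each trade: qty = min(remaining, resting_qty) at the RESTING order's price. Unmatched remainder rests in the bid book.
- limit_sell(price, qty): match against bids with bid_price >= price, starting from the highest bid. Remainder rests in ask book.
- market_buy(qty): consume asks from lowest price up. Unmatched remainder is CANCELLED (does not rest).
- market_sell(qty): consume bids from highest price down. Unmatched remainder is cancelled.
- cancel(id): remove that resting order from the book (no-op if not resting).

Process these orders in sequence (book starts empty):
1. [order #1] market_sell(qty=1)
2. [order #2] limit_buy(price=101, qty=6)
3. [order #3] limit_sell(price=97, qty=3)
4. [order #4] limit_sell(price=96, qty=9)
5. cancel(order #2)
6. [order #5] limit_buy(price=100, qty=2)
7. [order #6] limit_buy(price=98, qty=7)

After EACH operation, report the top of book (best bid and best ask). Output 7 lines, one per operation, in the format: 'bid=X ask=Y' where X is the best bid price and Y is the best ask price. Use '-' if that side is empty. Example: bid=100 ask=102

Answer: bid=- ask=-
bid=101 ask=-
bid=101 ask=-
bid=- ask=96
bid=- ask=96
bid=- ask=96
bid=98 ask=-

Derivation:
After op 1 [order #1] market_sell(qty=1): fills=none; bids=[-] asks=[-]
After op 2 [order #2] limit_buy(price=101, qty=6): fills=none; bids=[#2:6@101] asks=[-]
After op 3 [order #3] limit_sell(price=97, qty=3): fills=#2x#3:3@101; bids=[#2:3@101] asks=[-]
After op 4 [order #4] limit_sell(price=96, qty=9): fills=#2x#4:3@101; bids=[-] asks=[#4:6@96]
After op 5 cancel(order #2): fills=none; bids=[-] asks=[#4:6@96]
After op 6 [order #5] limit_buy(price=100, qty=2): fills=#5x#4:2@96; bids=[-] asks=[#4:4@96]
After op 7 [order #6] limit_buy(price=98, qty=7): fills=#6x#4:4@96; bids=[#6:3@98] asks=[-]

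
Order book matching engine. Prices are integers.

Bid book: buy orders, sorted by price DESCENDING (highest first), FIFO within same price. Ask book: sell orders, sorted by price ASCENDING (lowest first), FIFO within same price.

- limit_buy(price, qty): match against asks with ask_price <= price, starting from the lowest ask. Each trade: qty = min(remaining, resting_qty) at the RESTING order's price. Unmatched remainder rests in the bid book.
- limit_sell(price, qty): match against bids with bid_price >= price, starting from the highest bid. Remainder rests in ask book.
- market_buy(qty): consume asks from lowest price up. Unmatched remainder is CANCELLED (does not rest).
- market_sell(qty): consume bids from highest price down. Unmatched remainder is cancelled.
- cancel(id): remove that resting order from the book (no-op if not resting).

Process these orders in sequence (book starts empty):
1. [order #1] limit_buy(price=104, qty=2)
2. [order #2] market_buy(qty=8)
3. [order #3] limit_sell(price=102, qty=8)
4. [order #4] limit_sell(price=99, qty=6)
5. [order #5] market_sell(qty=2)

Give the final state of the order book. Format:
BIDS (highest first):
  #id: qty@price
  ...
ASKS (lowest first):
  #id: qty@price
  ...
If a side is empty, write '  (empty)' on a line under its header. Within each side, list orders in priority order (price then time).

After op 1 [order #1] limit_buy(price=104, qty=2): fills=none; bids=[#1:2@104] asks=[-]
After op 2 [order #2] market_buy(qty=8): fills=none; bids=[#1:2@104] asks=[-]
After op 3 [order #3] limit_sell(price=102, qty=8): fills=#1x#3:2@104; bids=[-] asks=[#3:6@102]
After op 4 [order #4] limit_sell(price=99, qty=6): fills=none; bids=[-] asks=[#4:6@99 #3:6@102]
After op 5 [order #5] market_sell(qty=2): fills=none; bids=[-] asks=[#4:6@99 #3:6@102]

Answer: BIDS (highest first):
  (empty)
ASKS (lowest first):
  #4: 6@99
  #3: 6@102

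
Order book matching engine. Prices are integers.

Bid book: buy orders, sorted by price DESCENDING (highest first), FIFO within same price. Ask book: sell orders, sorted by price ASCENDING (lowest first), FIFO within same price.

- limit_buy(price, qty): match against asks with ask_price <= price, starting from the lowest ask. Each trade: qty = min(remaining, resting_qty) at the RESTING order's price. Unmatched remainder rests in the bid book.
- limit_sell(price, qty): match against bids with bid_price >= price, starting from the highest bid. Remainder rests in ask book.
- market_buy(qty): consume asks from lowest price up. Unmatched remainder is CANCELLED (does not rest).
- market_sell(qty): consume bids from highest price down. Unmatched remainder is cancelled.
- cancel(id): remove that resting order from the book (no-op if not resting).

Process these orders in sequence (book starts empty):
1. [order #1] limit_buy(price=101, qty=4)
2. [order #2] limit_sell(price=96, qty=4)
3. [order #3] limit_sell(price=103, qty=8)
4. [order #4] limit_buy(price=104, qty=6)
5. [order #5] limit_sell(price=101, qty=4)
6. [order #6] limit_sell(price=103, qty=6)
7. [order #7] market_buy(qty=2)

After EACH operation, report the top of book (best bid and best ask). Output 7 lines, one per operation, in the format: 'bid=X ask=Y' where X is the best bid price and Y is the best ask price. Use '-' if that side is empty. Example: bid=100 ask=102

Answer: bid=101 ask=-
bid=- ask=-
bid=- ask=103
bid=- ask=103
bid=- ask=101
bid=- ask=101
bid=- ask=101

Derivation:
After op 1 [order #1] limit_buy(price=101, qty=4): fills=none; bids=[#1:4@101] asks=[-]
After op 2 [order #2] limit_sell(price=96, qty=4): fills=#1x#2:4@101; bids=[-] asks=[-]
After op 3 [order #3] limit_sell(price=103, qty=8): fills=none; bids=[-] asks=[#3:8@103]
After op 4 [order #4] limit_buy(price=104, qty=6): fills=#4x#3:6@103; bids=[-] asks=[#3:2@103]
After op 5 [order #5] limit_sell(price=101, qty=4): fills=none; bids=[-] asks=[#5:4@101 #3:2@103]
After op 6 [order #6] limit_sell(price=103, qty=6): fills=none; bids=[-] asks=[#5:4@101 #3:2@103 #6:6@103]
After op 7 [order #7] market_buy(qty=2): fills=#7x#5:2@101; bids=[-] asks=[#5:2@101 #3:2@103 #6:6@103]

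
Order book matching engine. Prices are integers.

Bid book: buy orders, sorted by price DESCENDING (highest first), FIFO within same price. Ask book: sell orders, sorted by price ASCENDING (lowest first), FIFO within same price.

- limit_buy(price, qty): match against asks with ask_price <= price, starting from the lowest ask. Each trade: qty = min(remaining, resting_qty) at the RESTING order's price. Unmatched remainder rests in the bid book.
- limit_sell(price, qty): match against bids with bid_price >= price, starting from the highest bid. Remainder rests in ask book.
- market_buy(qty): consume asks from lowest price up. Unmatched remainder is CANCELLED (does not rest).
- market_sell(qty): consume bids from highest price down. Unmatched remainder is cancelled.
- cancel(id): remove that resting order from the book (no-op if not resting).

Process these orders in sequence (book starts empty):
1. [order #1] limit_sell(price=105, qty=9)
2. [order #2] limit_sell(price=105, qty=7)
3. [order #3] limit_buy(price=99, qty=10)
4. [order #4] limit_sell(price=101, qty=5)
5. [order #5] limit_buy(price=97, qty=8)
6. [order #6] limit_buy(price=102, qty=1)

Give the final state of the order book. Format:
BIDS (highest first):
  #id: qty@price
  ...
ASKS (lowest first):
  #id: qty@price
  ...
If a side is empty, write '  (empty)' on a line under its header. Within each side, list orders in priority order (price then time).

Answer: BIDS (highest first):
  #3: 10@99
  #5: 8@97
ASKS (lowest first):
  #4: 4@101
  #1: 9@105
  #2: 7@105

Derivation:
After op 1 [order #1] limit_sell(price=105, qty=9): fills=none; bids=[-] asks=[#1:9@105]
After op 2 [order #2] limit_sell(price=105, qty=7): fills=none; bids=[-] asks=[#1:9@105 #2:7@105]
After op 3 [order #3] limit_buy(price=99, qty=10): fills=none; bids=[#3:10@99] asks=[#1:9@105 #2:7@105]
After op 4 [order #4] limit_sell(price=101, qty=5): fills=none; bids=[#3:10@99] asks=[#4:5@101 #1:9@105 #2:7@105]
After op 5 [order #5] limit_buy(price=97, qty=8): fills=none; bids=[#3:10@99 #5:8@97] asks=[#4:5@101 #1:9@105 #2:7@105]
After op 6 [order #6] limit_buy(price=102, qty=1): fills=#6x#4:1@101; bids=[#3:10@99 #5:8@97] asks=[#4:4@101 #1:9@105 #2:7@105]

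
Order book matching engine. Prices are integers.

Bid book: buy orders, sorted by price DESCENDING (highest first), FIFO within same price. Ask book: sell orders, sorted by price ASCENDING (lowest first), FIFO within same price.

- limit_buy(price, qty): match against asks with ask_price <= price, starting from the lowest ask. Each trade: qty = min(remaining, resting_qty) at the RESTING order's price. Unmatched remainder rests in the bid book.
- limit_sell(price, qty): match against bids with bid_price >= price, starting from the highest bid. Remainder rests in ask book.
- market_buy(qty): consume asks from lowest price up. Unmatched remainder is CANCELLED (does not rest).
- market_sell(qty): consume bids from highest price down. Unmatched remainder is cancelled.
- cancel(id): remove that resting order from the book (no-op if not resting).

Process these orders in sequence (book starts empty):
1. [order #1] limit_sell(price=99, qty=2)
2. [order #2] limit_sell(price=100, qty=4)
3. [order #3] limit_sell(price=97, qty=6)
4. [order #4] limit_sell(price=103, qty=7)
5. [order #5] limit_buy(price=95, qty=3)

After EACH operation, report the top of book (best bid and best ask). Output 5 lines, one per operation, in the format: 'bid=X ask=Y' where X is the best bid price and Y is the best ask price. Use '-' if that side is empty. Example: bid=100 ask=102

After op 1 [order #1] limit_sell(price=99, qty=2): fills=none; bids=[-] asks=[#1:2@99]
After op 2 [order #2] limit_sell(price=100, qty=4): fills=none; bids=[-] asks=[#1:2@99 #2:4@100]
After op 3 [order #3] limit_sell(price=97, qty=6): fills=none; bids=[-] asks=[#3:6@97 #1:2@99 #2:4@100]
After op 4 [order #4] limit_sell(price=103, qty=7): fills=none; bids=[-] asks=[#3:6@97 #1:2@99 #2:4@100 #4:7@103]
After op 5 [order #5] limit_buy(price=95, qty=3): fills=none; bids=[#5:3@95] asks=[#3:6@97 #1:2@99 #2:4@100 #4:7@103]

Answer: bid=- ask=99
bid=- ask=99
bid=- ask=97
bid=- ask=97
bid=95 ask=97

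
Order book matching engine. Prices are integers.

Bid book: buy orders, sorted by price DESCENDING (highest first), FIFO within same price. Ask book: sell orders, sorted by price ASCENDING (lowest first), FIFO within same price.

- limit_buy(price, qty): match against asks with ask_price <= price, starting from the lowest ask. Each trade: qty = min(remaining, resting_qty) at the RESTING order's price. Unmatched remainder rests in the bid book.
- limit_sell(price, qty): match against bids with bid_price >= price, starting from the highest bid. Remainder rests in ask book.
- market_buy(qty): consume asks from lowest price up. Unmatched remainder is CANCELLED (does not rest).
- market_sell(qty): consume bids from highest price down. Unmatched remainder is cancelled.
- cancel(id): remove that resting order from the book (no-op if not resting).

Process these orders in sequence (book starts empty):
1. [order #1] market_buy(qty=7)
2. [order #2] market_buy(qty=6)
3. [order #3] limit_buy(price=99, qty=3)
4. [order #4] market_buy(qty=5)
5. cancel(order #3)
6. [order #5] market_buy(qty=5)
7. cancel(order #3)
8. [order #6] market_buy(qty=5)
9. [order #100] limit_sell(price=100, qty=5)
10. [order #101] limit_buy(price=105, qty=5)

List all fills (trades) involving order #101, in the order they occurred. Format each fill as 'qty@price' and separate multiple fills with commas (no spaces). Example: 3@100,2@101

Answer: 5@100

Derivation:
After op 1 [order #1] market_buy(qty=7): fills=none; bids=[-] asks=[-]
After op 2 [order #2] market_buy(qty=6): fills=none; bids=[-] asks=[-]
After op 3 [order #3] limit_buy(price=99, qty=3): fills=none; bids=[#3:3@99] asks=[-]
After op 4 [order #4] market_buy(qty=5): fills=none; bids=[#3:3@99] asks=[-]
After op 5 cancel(order #3): fills=none; bids=[-] asks=[-]
After op 6 [order #5] market_buy(qty=5): fills=none; bids=[-] asks=[-]
After op 7 cancel(order #3): fills=none; bids=[-] asks=[-]
After op 8 [order #6] market_buy(qty=5): fills=none; bids=[-] asks=[-]
After op 9 [order #100] limit_sell(price=100, qty=5): fills=none; bids=[-] asks=[#100:5@100]
After op 10 [order #101] limit_buy(price=105, qty=5): fills=#101x#100:5@100; bids=[-] asks=[-]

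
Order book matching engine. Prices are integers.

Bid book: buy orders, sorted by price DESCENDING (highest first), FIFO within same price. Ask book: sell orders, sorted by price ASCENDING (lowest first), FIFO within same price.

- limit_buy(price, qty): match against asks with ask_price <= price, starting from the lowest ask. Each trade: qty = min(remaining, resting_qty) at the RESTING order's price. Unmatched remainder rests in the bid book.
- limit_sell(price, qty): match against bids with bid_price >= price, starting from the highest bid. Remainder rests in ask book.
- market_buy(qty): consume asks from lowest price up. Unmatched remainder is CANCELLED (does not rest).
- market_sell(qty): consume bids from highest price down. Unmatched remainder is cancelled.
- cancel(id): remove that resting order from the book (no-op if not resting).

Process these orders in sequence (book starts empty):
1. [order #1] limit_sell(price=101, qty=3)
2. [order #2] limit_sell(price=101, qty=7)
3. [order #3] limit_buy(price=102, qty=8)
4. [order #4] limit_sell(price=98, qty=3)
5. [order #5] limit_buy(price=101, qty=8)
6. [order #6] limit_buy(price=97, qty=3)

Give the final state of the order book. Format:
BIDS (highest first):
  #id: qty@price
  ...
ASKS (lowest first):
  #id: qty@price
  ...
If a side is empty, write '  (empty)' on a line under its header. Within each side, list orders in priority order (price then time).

After op 1 [order #1] limit_sell(price=101, qty=3): fills=none; bids=[-] asks=[#1:3@101]
After op 2 [order #2] limit_sell(price=101, qty=7): fills=none; bids=[-] asks=[#1:3@101 #2:7@101]
After op 3 [order #3] limit_buy(price=102, qty=8): fills=#3x#1:3@101 #3x#2:5@101; bids=[-] asks=[#2:2@101]
After op 4 [order #4] limit_sell(price=98, qty=3): fills=none; bids=[-] asks=[#4:3@98 #2:2@101]
After op 5 [order #5] limit_buy(price=101, qty=8): fills=#5x#4:3@98 #5x#2:2@101; bids=[#5:3@101] asks=[-]
After op 6 [order #6] limit_buy(price=97, qty=3): fills=none; bids=[#5:3@101 #6:3@97] asks=[-]

Answer: BIDS (highest first):
  #5: 3@101
  #6: 3@97
ASKS (lowest first):
  (empty)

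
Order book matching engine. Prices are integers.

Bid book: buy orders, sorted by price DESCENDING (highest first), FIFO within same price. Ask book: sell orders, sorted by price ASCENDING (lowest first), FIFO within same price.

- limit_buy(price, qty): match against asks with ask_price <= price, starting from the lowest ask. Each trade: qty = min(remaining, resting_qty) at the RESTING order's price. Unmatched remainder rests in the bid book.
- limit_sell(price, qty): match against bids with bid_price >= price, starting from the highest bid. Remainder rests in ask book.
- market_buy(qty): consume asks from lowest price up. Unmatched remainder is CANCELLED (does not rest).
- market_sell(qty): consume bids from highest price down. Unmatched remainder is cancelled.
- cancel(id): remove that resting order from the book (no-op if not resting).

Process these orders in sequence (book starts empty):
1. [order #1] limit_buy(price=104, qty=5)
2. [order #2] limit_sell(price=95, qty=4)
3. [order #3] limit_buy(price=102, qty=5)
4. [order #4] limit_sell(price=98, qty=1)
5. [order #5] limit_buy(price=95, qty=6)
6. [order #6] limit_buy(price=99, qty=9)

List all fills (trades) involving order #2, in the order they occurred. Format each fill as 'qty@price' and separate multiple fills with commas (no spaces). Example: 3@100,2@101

Answer: 4@104

Derivation:
After op 1 [order #1] limit_buy(price=104, qty=5): fills=none; bids=[#1:5@104] asks=[-]
After op 2 [order #2] limit_sell(price=95, qty=4): fills=#1x#2:4@104; bids=[#1:1@104] asks=[-]
After op 3 [order #3] limit_buy(price=102, qty=5): fills=none; bids=[#1:1@104 #3:5@102] asks=[-]
After op 4 [order #4] limit_sell(price=98, qty=1): fills=#1x#4:1@104; bids=[#3:5@102] asks=[-]
After op 5 [order #5] limit_buy(price=95, qty=6): fills=none; bids=[#3:5@102 #5:6@95] asks=[-]
After op 6 [order #6] limit_buy(price=99, qty=9): fills=none; bids=[#3:5@102 #6:9@99 #5:6@95] asks=[-]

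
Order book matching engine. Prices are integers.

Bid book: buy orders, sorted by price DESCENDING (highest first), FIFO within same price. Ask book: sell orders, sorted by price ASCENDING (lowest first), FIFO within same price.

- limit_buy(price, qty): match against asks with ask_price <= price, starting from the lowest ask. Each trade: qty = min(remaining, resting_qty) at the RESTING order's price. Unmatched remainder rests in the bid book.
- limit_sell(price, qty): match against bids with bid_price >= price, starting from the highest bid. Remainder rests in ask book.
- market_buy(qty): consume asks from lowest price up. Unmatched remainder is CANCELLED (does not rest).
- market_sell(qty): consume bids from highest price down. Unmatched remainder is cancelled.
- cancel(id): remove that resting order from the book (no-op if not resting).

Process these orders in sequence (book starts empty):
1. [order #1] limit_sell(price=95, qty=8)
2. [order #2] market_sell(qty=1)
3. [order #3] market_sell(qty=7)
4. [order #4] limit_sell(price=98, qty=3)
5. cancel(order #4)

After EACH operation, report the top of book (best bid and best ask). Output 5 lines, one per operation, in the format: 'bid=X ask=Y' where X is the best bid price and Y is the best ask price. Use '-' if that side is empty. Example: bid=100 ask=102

Answer: bid=- ask=95
bid=- ask=95
bid=- ask=95
bid=- ask=95
bid=- ask=95

Derivation:
After op 1 [order #1] limit_sell(price=95, qty=8): fills=none; bids=[-] asks=[#1:8@95]
After op 2 [order #2] market_sell(qty=1): fills=none; bids=[-] asks=[#1:8@95]
After op 3 [order #3] market_sell(qty=7): fills=none; bids=[-] asks=[#1:8@95]
After op 4 [order #4] limit_sell(price=98, qty=3): fills=none; bids=[-] asks=[#1:8@95 #4:3@98]
After op 5 cancel(order #4): fills=none; bids=[-] asks=[#1:8@95]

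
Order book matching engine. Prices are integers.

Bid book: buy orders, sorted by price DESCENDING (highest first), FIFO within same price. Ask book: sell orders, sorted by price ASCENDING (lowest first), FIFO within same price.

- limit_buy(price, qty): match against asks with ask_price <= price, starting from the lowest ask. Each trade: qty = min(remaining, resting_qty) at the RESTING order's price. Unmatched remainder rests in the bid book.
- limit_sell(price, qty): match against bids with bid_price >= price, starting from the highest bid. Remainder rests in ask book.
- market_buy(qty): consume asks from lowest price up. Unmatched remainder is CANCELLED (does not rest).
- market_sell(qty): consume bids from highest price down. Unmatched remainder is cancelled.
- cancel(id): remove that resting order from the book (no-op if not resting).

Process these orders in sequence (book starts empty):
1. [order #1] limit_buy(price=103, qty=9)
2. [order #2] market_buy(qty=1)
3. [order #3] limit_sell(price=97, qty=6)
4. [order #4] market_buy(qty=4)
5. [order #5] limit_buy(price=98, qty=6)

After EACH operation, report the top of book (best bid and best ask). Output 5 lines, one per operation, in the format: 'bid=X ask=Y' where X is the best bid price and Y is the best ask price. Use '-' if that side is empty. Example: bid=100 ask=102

Answer: bid=103 ask=-
bid=103 ask=-
bid=103 ask=-
bid=103 ask=-
bid=103 ask=-

Derivation:
After op 1 [order #1] limit_buy(price=103, qty=9): fills=none; bids=[#1:9@103] asks=[-]
After op 2 [order #2] market_buy(qty=1): fills=none; bids=[#1:9@103] asks=[-]
After op 3 [order #3] limit_sell(price=97, qty=6): fills=#1x#3:6@103; bids=[#1:3@103] asks=[-]
After op 4 [order #4] market_buy(qty=4): fills=none; bids=[#1:3@103] asks=[-]
After op 5 [order #5] limit_buy(price=98, qty=6): fills=none; bids=[#1:3@103 #5:6@98] asks=[-]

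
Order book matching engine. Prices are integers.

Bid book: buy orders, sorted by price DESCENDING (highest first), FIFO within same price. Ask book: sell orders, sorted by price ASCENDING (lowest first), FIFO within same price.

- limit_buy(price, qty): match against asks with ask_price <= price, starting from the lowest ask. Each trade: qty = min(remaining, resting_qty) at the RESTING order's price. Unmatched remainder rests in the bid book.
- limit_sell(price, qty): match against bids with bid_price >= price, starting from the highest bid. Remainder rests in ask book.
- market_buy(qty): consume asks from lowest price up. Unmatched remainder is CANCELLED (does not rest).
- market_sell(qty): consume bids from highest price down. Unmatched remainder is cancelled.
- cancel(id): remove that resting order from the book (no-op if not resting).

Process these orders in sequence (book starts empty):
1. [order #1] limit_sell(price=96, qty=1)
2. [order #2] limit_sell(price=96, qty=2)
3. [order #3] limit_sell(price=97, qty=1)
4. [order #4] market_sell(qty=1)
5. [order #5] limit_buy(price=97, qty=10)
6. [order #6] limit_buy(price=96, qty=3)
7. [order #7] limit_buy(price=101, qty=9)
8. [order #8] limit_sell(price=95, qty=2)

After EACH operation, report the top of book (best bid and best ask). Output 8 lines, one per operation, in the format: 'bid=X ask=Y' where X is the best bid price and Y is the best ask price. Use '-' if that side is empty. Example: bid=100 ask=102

After op 1 [order #1] limit_sell(price=96, qty=1): fills=none; bids=[-] asks=[#1:1@96]
After op 2 [order #2] limit_sell(price=96, qty=2): fills=none; bids=[-] asks=[#1:1@96 #2:2@96]
After op 3 [order #3] limit_sell(price=97, qty=1): fills=none; bids=[-] asks=[#1:1@96 #2:2@96 #3:1@97]
After op 4 [order #4] market_sell(qty=1): fills=none; bids=[-] asks=[#1:1@96 #2:2@96 #3:1@97]
After op 5 [order #5] limit_buy(price=97, qty=10): fills=#5x#1:1@96 #5x#2:2@96 #5x#3:1@97; bids=[#5:6@97] asks=[-]
After op 6 [order #6] limit_buy(price=96, qty=3): fills=none; bids=[#5:6@97 #6:3@96] asks=[-]
After op 7 [order #7] limit_buy(price=101, qty=9): fills=none; bids=[#7:9@101 #5:6@97 #6:3@96] asks=[-]
After op 8 [order #8] limit_sell(price=95, qty=2): fills=#7x#8:2@101; bids=[#7:7@101 #5:6@97 #6:3@96] asks=[-]

Answer: bid=- ask=96
bid=- ask=96
bid=- ask=96
bid=- ask=96
bid=97 ask=-
bid=97 ask=-
bid=101 ask=-
bid=101 ask=-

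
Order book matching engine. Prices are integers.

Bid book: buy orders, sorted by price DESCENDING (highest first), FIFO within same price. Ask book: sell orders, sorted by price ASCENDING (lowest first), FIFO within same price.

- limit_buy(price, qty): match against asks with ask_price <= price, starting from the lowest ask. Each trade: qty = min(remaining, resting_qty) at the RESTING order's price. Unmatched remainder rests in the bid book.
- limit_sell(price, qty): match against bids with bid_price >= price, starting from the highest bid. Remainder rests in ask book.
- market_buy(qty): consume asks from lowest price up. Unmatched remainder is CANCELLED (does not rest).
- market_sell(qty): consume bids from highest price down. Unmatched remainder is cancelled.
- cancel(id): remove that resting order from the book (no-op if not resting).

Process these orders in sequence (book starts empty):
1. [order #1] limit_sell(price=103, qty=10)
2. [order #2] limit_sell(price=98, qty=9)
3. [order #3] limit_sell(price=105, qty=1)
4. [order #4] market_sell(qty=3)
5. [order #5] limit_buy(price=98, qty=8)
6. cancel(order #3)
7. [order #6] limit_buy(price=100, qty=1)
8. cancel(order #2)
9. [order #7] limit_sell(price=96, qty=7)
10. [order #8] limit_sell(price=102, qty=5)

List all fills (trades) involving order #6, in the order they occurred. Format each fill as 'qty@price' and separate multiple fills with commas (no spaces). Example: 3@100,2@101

Answer: 1@98

Derivation:
After op 1 [order #1] limit_sell(price=103, qty=10): fills=none; bids=[-] asks=[#1:10@103]
After op 2 [order #2] limit_sell(price=98, qty=9): fills=none; bids=[-] asks=[#2:9@98 #1:10@103]
After op 3 [order #3] limit_sell(price=105, qty=1): fills=none; bids=[-] asks=[#2:9@98 #1:10@103 #3:1@105]
After op 4 [order #4] market_sell(qty=3): fills=none; bids=[-] asks=[#2:9@98 #1:10@103 #3:1@105]
After op 5 [order #5] limit_buy(price=98, qty=8): fills=#5x#2:8@98; bids=[-] asks=[#2:1@98 #1:10@103 #3:1@105]
After op 6 cancel(order #3): fills=none; bids=[-] asks=[#2:1@98 #1:10@103]
After op 7 [order #6] limit_buy(price=100, qty=1): fills=#6x#2:1@98; bids=[-] asks=[#1:10@103]
After op 8 cancel(order #2): fills=none; bids=[-] asks=[#1:10@103]
After op 9 [order #7] limit_sell(price=96, qty=7): fills=none; bids=[-] asks=[#7:7@96 #1:10@103]
After op 10 [order #8] limit_sell(price=102, qty=5): fills=none; bids=[-] asks=[#7:7@96 #8:5@102 #1:10@103]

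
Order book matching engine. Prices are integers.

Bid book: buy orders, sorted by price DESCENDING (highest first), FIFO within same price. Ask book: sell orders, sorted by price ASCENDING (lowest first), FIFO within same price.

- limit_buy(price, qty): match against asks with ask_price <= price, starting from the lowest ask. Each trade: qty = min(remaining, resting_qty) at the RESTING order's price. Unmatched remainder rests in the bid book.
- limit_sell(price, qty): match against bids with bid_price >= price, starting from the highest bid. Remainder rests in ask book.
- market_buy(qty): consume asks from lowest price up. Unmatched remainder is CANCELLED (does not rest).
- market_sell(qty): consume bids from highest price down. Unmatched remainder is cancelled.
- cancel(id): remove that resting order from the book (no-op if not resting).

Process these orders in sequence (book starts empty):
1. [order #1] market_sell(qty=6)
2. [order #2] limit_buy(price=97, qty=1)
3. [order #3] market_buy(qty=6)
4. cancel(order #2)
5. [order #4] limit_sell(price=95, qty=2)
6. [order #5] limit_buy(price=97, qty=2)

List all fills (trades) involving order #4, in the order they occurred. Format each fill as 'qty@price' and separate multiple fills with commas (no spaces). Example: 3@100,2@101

After op 1 [order #1] market_sell(qty=6): fills=none; bids=[-] asks=[-]
After op 2 [order #2] limit_buy(price=97, qty=1): fills=none; bids=[#2:1@97] asks=[-]
After op 3 [order #3] market_buy(qty=6): fills=none; bids=[#2:1@97] asks=[-]
After op 4 cancel(order #2): fills=none; bids=[-] asks=[-]
After op 5 [order #4] limit_sell(price=95, qty=2): fills=none; bids=[-] asks=[#4:2@95]
After op 6 [order #5] limit_buy(price=97, qty=2): fills=#5x#4:2@95; bids=[-] asks=[-]

Answer: 2@95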